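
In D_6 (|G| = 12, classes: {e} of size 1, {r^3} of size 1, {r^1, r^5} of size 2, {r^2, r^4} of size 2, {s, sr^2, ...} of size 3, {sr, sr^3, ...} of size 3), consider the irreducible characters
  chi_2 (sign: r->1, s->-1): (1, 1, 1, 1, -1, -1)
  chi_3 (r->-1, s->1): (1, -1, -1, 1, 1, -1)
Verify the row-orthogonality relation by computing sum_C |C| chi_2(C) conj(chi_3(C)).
Sum = 0; so <chi_2, chi_3> = 0 (distinct irreducibles are orthogonal).

Working: Compute term by term over conjugacy classes (|C| * chi_2(C) * conj(chi_3(C))):
  1*(1)*conj(1) + 1*(1)*conj(-1) + 2*(1)*conj(-1) + 2*(1)*conj(1) + 3*(-1)*conj(1) + 3*(-1)*conj(-1)
  = (1) + (-1) + (-2) + (2) + (-3) + (3)
  = 0.
Dividing by |G| = 12 gives 0/12 = 0, matching the row-orthogonality relation <chi_2, chi_3> = [chi_2 = chi_3].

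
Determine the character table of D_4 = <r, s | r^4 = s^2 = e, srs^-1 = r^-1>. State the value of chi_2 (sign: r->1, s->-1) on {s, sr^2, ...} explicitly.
Conjugacy classes: {e} of size 1, {r^2} of size 1, {r^1, r^3} of size 2, {s, sr^2, ...} of size 2, {sr, sr^3, ...} of size 2.
Character table:
  irrep \ class              {e} (size 1)  {r^2} (size 1)  {r^1, r^3} (size 2)  {s, sr^2, ...} (size 2)  {sr, sr^3, ...} (size 2)
  chi_1 (triv)               1             1               1                    1                        1                       
  chi_2 (sign: r->1, s->-1)  1             1               1                    -1                       -1                      
  chi_3 (r->-1, s->1)        1             1               -1                   1                        -1                      
  chi_4 (r->-1, s->-1)       1             1               -1                   -1                       1                       
  chi_5 (2d, j=1)            2             -2              0                    0                        0                       

Spot check: chi_2 (sign: r->1, s->-1) on {s, sr^2, ...} = -1.

Reasoning: D_4 has order 2*4 = 8 with 5 conjugacy classes, hence 5 irreducibles. Sum of squared dims 1 + 1 + 1 + 1 + 4 = 8 = |G|. Linear characters come from the abelianisation; the 2-dimensional irreps have character r^k -> 2*cos(2*pi*j*k/4), reflections -> 0.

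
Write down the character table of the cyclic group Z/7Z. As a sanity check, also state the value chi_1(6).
Character table of Z/7Z (irreps indexed chi_0,...,chi_6 with chi_k(m) = zeta_7^(k*m), zeta_7 = exp(2*pi*i/7)):
  irrep \ class  {0} (size 1)  {1} (size 1)    {2} (size 1)    {3} (size 1)    {4} (size 1)    {5} (size 1)    {6} (size 1)  
  chi_0          1             1               1               1               1               1               1             
  chi_1          1             exp(2*I*pi/7)   exp(4*I*pi/7)   exp(6*I*pi/7)   exp(-6*I*pi/7)  exp(-4*I*pi/7)  exp(-2*I*pi/7)
  chi_2          1             exp(4*I*pi/7)   exp(-6*I*pi/7)  exp(-2*I*pi/7)  exp(2*I*pi/7)   exp(6*I*pi/7)   exp(-4*I*pi/7)
  chi_3          1             exp(6*I*pi/7)   exp(-2*I*pi/7)  exp(4*I*pi/7)   exp(-4*I*pi/7)  exp(2*I*pi/7)   exp(-6*I*pi/7)
  chi_4          1             exp(-6*I*pi/7)  exp(2*I*pi/7)   exp(-4*I*pi/7)  exp(4*I*pi/7)   exp(-2*I*pi/7)  exp(6*I*pi/7) 
  chi_5          1             exp(-4*I*pi/7)  exp(6*I*pi/7)   exp(2*I*pi/7)   exp(-2*I*pi/7)  exp(-6*I*pi/7)  exp(4*I*pi/7) 
  chi_6          1             exp(-2*I*pi/7)  exp(-4*I*pi/7)  exp(-6*I*pi/7)  exp(6*I*pi/7)   exp(4*I*pi/7)   exp(2*I*pi/7) 

Spot check: chi_1(6) = zeta_7^(1*6) = zeta_7^6 = exp(-2*I*pi/7).

Z/7Z is abelian, so all 7 irreducible complex representations are 1-dimensional. They are given by chi_k(m) = zeta_7^(k*m) for k = 0,...,6. Row orthogonality: sum_m chi_k(m) conj(chi_l(m)) = 7 * [k = l].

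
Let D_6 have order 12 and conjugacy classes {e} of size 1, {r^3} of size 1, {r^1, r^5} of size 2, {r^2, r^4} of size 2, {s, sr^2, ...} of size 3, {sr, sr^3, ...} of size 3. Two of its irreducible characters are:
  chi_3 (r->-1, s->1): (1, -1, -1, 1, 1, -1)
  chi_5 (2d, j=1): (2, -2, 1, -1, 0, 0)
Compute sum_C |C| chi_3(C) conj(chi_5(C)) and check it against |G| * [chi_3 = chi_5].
Sum = 0; so <chi_3, chi_5> = 0 (distinct irreducibles are orthogonal).

Solution. Compute term by term over conjugacy classes (|C| * chi_3(C) * conj(chi_5(C))):
  1*(1)*conj(2) + 1*(-1)*conj(-2) + 2*(-1)*conj(1) + 2*(1)*conj(-1) + 3*(1)*conj(0) + 3*(-1)*conj(0)
  = (2) + (2) + (-2) + (-2) + (0) + (0)
  = 0.
Dividing by |G| = 12 gives 0/12 = 0, matching the row-orthogonality relation <chi_3, chi_5> = [chi_3 = chi_5].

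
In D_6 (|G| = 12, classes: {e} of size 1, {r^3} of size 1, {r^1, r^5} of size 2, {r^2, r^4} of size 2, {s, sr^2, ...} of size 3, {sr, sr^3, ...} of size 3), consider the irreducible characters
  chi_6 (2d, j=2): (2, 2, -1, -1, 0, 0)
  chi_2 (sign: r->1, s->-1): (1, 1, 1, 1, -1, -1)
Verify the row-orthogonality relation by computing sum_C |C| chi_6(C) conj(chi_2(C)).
Sum = 0; so <chi_6, chi_2> = 0 (distinct irreducibles are orthogonal).

Derivation: Compute term by term over conjugacy classes (|C| * chi_6(C) * conj(chi_2(C))):
  1*(2)*conj(1) + 1*(2)*conj(1) + 2*(-1)*conj(1) + 2*(-1)*conj(1) + 3*(0)*conj(-1) + 3*(0)*conj(-1)
  = (2) + (2) + (-2) + (-2) + (0) + (0)
  = 0.
Dividing by |G| = 12 gives 0/12 = 0, matching the row-orthogonality relation <chi_6, chi_2> = [chi_6 = chi_2].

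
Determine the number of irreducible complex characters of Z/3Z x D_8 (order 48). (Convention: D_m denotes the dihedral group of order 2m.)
21

Working: The number of irreducible complex representations of a finite group equals its number of conjugacy classes. For a direct product, #classes(G x H) = #classes(G) * #classes(H). Z/3Z has 3 classes (abelian), D_8 has 7 classes, so 3 * 7 = 21, so Z/3Z x D_8 (order 48) has exactly 21 irreducible complex representations.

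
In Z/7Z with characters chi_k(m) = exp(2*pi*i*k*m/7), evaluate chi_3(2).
chi_3(2) = zeta_7^6 = exp(-2*I*pi/7)

Solution. chi_3(2) = zeta_7^(3*2) = zeta_7^6. Since zeta_7^7 = 1, this equals zeta_7^6 = exp(2*pi*i*6/7) = exp(-2*I*pi/7).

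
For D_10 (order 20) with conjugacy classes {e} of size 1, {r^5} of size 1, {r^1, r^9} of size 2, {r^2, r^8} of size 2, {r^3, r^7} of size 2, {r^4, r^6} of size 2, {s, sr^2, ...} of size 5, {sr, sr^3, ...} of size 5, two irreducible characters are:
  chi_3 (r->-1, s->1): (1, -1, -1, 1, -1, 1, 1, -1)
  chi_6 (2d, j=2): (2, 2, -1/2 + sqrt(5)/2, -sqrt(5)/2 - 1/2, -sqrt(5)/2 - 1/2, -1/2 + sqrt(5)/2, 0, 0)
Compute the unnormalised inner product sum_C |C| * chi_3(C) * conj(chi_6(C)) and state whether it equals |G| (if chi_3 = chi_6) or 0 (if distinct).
Sum = 0; so <chi_3, chi_6> = 0 (distinct irreducibles are orthogonal).

Proof sketch: Compute term by term over conjugacy classes (|C| * chi_3(C) * conj(chi_6(C))):
  1*(1)*conj(2) + 1*(-1)*conj(2) + 2*(-1)*conj(-1/2 + sqrt(5)/2) + 2*(1)*conj(-sqrt(5)/2 - 1/2) + 2*(-1)*conj(-sqrt(5)/2 - 1/2) + 2*(1)*conj(-1/2 + sqrt(5)/2) + 5*(1)*conj(0) + 5*(-1)*conj(0)
  = (2) + (-2) + (1 - sqrt(5)) + (-sqrt(5) - 1) + (1 + sqrt(5)) + (-1 + sqrt(5)) + (0) + (0)
  = 0.
Dividing by |G| = 20 gives 0/20 = 0, matching the row-orthogonality relation <chi_3, chi_6> = [chi_3 = chi_6].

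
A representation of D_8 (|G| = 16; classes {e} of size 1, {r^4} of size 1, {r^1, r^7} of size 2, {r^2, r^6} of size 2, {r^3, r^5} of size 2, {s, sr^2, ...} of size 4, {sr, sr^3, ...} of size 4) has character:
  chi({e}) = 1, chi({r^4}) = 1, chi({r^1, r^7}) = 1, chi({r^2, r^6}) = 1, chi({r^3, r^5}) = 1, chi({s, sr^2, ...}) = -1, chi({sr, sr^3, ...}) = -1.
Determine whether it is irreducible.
Irreducible: <chi, chi> = 1.

Proof sketch: <chi, chi> = (1/|G|) sum_C |C| * |chi(C)|^2 = (1/16)[1*|1|^2 + 1*|1|^2 + 2*|1|^2 + 2*|1|^2 + 2*|1|^2 + 4*|-1|^2 + 4*|-1|^2]
  = (1/16)[(1) + (1) + (2) + (2) + (2) + (4) + (4)] = 16/16 = 1.
A character is irreducible iff <chi, chi> = 1, so this representation is irreducible.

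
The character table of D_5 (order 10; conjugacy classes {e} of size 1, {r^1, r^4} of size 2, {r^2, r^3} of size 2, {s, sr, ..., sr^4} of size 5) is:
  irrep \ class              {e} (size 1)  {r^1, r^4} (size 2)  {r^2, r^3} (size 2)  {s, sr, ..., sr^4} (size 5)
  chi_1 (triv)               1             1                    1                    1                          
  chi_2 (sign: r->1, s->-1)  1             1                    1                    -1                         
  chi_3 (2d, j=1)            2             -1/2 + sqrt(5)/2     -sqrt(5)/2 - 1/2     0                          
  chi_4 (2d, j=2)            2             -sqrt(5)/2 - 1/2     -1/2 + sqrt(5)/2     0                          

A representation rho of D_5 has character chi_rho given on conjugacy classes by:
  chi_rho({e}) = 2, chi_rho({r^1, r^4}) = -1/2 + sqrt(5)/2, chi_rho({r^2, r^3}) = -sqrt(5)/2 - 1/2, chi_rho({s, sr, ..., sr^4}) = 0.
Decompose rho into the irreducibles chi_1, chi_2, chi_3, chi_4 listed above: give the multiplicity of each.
Multiplicities: chi_1: 0, chi_2: 0, chi_3: 1, chi_4: 0.

Why: Use <chi_rho, chi> = (1/|G|) sum_C |C| * chi_rho(C) * conj(chi(C)) with |G| = 10 for each irreducible chi in the table:
  <chi_rho, chi_1> = (1/10)[1*(2)*conj(1) + 2*(-1/2 + sqrt(5)/2)*conj(1) + 2*(-sqrt(5)/2 - 1/2)*conj(1) + 5*(0)*conj(1)]
      = (1/10)[(2) + (-1 + sqrt(5)) + (-sqrt(5) - 1) + (0)] = 0/10 = 0
  <chi_rho, chi_2> = (1/10)[1*(2)*conj(1) + 2*(-1/2 + sqrt(5)/2)*conj(1) + 2*(-sqrt(5)/2 - 1/2)*conj(1) + 5*(0)*conj(-1)]
      = (1/10)[(2) + (-1 + sqrt(5)) + (-sqrt(5) - 1) + (0)] = 0/10 = 0
  <chi_rho, chi_3> = (1/10)[1*(2)*conj(2) + 2*(-1/2 + sqrt(5)/2)*conj(-1/2 + sqrt(5)/2) + 2*(-sqrt(5)/2 - 1/2)*conj(-sqrt(5)/2 - 1/2) + 5*(0)*conj(0)]
      = (1/10)[(4) + (3 - sqrt(5)) + (sqrt(5) + 3) + (0)] = 10/10 = 1
  <chi_rho, chi_4> = (1/10)[1*(2)*conj(2) + 2*(-1/2 + sqrt(5)/2)*conj(-sqrt(5)/2 - 1/2) + 2*(-sqrt(5)/2 - 1/2)*conj(-1/2 + sqrt(5)/2) + 5*(0)*conj(0)]
      = (1/10)[(4) + (-2) + (-2) + (0)] = 0/10 = 0
Dimension check: dim(rho) = sum (mult * dim) = 0*1 + 0*1 + 1*2 + 0*2 = 2 = chi_rho(e) = 2.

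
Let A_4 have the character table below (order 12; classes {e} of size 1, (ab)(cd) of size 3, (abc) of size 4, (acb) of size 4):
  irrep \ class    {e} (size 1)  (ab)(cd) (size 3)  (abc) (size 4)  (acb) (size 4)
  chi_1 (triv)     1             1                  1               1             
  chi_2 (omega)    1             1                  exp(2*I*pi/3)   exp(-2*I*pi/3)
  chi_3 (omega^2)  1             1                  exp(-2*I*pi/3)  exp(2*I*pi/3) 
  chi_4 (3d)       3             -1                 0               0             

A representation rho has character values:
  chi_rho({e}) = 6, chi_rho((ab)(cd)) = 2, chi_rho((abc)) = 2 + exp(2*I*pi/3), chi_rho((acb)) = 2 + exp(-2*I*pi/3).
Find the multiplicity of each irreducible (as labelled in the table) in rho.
Multiplicities: chi_1: 2, chi_2: 1, chi_3: 0, chi_4: 1.

Proof sketch: Use <chi_rho, chi> = (1/|G|) sum_C |C| * chi_rho(C) * conj(chi(C)) with |G| = 12 for each irreducible chi in the table:
  <chi_rho, chi_1> = (1/12)[1*(6)*conj(1) + 3*(2)*conj(1) + 4*(2 + exp(2*I*pi/3))*conj(1) + 4*(2 + exp(-2*I*pi/3))*conj(1)]
      = (1/12)[(6) + (6) + (8 + 4*exp(2*I*pi/3)) + (8 + 4*exp(-2*I*pi/3))] = 24/12 = 2
  <chi_rho, chi_2> = (1/12)[1*(6)*conj(1) + 3*(2)*conj(1) + 4*(2 + exp(2*I*pi/3))*conj(exp(2*I*pi/3)) + 4*(2 + exp(-2*I*pi/3))*conj(exp(-2*I*pi/3))]
      = (1/12)[(6) + (6) + (4 + 8*exp(-2*I*pi/3)) + (4 + 8*exp(2*I*pi/3))] = 12/12 = 1
  <chi_rho, chi_3> = (1/12)[1*(6)*conj(1) + 3*(2)*conj(1) + 4*(2 + exp(2*I*pi/3))*conj(exp(-2*I*pi/3)) + 4*(2 + exp(-2*I*pi/3))*conj(exp(2*I*pi/3))]
      = (1/12)[(6) + (6) + (4*exp(-2*I*pi/3) + 8*exp(2*I*pi/3)) + (8*exp(-2*I*pi/3) + 4*exp(2*I*pi/3))] = 0/12 = 0
  <chi_rho, chi_4> = (1/12)[1*(6)*conj(3) + 3*(2)*conj(-1) + 4*(2 + exp(2*I*pi/3))*conj(0) + 4*(2 + exp(-2*I*pi/3))*conj(0)]
      = (1/12)[(18) + (-6) + (0) + (0)] = 12/12 = 1
(Exp terms are combined using exp(i*s)*conj(exp(i*t)) = exp(i*(s-t)), and sums of them are collapsed using the identity that for every m > 1 the m distinct m-th roots of unity sum to 0, e.g. 1 + exp(2*I*pi/3) + exp(-2*I*pi/3) = 0.)
Dimension check: dim(rho) = sum (mult * dim) = 2*1 + 1*1 + 0*1 + 1*3 = 6 = chi_rho(e) = 6.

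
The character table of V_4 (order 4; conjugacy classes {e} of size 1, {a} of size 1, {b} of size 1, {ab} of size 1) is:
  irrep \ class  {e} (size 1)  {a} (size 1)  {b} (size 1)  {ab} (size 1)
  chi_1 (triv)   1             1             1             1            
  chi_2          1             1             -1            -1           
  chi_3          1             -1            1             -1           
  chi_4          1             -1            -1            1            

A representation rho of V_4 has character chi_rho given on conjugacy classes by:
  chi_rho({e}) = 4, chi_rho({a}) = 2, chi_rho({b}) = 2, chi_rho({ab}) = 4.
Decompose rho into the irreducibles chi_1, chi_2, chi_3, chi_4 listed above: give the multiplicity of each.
Multiplicities: chi_1: 3, chi_2: 0, chi_3: 0, chi_4: 1.

Justification: Use <chi_rho, chi> = (1/|G|) sum_C |C| * chi_rho(C) * conj(chi(C)) with |G| = 4 for each irreducible chi in the table:
  <chi_rho, chi_1> = (1/4)[1*(4)*conj(1) + 1*(2)*conj(1) + 1*(2)*conj(1) + 1*(4)*conj(1)]
      = (1/4)[(4) + (2) + (2) + (4)] = 12/4 = 3
  <chi_rho, chi_2> = (1/4)[1*(4)*conj(1) + 1*(2)*conj(1) + 1*(2)*conj(-1) + 1*(4)*conj(-1)]
      = (1/4)[(4) + (2) + (-2) + (-4)] = 0/4 = 0
  <chi_rho, chi_3> = (1/4)[1*(4)*conj(1) + 1*(2)*conj(-1) + 1*(2)*conj(1) + 1*(4)*conj(-1)]
      = (1/4)[(4) + (-2) + (2) + (-4)] = 0/4 = 0
  <chi_rho, chi_4> = (1/4)[1*(4)*conj(1) + 1*(2)*conj(-1) + 1*(2)*conj(-1) + 1*(4)*conj(1)]
      = (1/4)[(4) + (-2) + (-2) + (4)] = 4/4 = 1
Dimension check: dim(rho) = sum (mult * dim) = 3*1 + 0*1 + 0*1 + 1*1 = 4 = chi_rho(e) = 4.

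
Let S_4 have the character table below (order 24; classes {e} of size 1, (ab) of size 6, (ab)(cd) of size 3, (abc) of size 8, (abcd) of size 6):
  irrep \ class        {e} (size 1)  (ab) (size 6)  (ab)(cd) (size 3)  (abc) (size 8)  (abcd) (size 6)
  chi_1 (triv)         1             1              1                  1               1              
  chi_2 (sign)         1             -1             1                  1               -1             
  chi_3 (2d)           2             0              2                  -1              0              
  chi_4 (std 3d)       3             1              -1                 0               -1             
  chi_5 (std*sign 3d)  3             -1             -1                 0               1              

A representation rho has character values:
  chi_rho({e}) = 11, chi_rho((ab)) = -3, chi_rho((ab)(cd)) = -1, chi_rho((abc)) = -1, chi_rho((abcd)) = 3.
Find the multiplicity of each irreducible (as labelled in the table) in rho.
Multiplicities: chi_1: 0, chi_2: 0, chi_3: 1, chi_4: 0, chi_5: 3.

Use <chi_rho, chi> = (1/|G|) sum_C |C| * chi_rho(C) * conj(chi(C)) with |G| = 24 for each irreducible chi in the table:
  <chi_rho, chi_1> = (1/24)[1*(11)*conj(1) + 6*(-3)*conj(1) + 3*(-1)*conj(1) + 8*(-1)*conj(1) + 6*(3)*conj(1)]
      = (1/24)[(11) + (-18) + (-3) + (-8) + (18)] = 0/24 = 0
  <chi_rho, chi_2> = (1/24)[1*(11)*conj(1) + 6*(-3)*conj(-1) + 3*(-1)*conj(1) + 8*(-1)*conj(1) + 6*(3)*conj(-1)]
      = (1/24)[(11) + (18) + (-3) + (-8) + (-18)] = 0/24 = 0
  <chi_rho, chi_3> = (1/24)[1*(11)*conj(2) + 6*(-3)*conj(0) + 3*(-1)*conj(2) + 8*(-1)*conj(-1) + 6*(3)*conj(0)]
      = (1/24)[(22) + (0) + (-6) + (8) + (0)] = 24/24 = 1
  <chi_rho, chi_4> = (1/24)[1*(11)*conj(3) + 6*(-3)*conj(1) + 3*(-1)*conj(-1) + 8*(-1)*conj(0) + 6*(3)*conj(-1)]
      = (1/24)[(33) + (-18) + (3) + (0) + (-18)] = 0/24 = 0
  <chi_rho, chi_5> = (1/24)[1*(11)*conj(3) + 6*(-3)*conj(-1) + 3*(-1)*conj(-1) + 8*(-1)*conj(0) + 6*(3)*conj(1)]
      = (1/24)[(33) + (18) + (3) + (0) + (18)] = 72/24 = 3
Dimension check: dim(rho) = sum (mult * dim) = 0*1 + 0*1 + 1*2 + 0*3 + 3*3 = 11 = chi_rho(e) = 11.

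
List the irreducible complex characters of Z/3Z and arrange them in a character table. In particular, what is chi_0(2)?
Character table of Z/3Z (irreps indexed chi_0,...,chi_2 with chi_k(m) = zeta_3^(k*m), zeta_3 = exp(2*pi*i/3)):
  irrep \ class  {0} (size 1)  {1} (size 1)    {2} (size 1)  
  chi_0          1             1               1             
  chi_1          1             exp(2*I*pi/3)   exp(-2*I*pi/3)
  chi_2          1             exp(-2*I*pi/3)  exp(2*I*pi/3) 

Spot check: chi_0(2) = zeta_3^(0*2) = zeta_3^0 = 1.

Z/3Z is abelian, so all 3 irreducible complex representations are 1-dimensional. They are given by chi_k(m) = zeta_3^(k*m) for k = 0,...,2. Row orthogonality: sum_m chi_k(m) conj(chi_l(m)) = 3 * [k = l].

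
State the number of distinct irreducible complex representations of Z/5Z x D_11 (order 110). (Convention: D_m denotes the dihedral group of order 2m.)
35

Details: The number of irreducible complex representations of a finite group equals its number of conjugacy classes. For a direct product, #classes(G x H) = #classes(G) * #classes(H). Z/5Z has 5 classes (abelian), D_11 has 7 classes, so 5 * 7 = 35, so Z/5Z x D_11 (order 110) has exactly 35 irreducible complex representations.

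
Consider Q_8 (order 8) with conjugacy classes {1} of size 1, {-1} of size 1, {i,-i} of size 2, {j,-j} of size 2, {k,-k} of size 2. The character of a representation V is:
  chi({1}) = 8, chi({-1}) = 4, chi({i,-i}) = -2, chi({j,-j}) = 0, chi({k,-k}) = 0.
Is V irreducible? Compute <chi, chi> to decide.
Not irreducible (reducible): <chi, chi> = 11 > 1.

Explanation: <chi, chi> = (1/|G|) sum_C |C| * |chi(C)|^2 = (1/8)[1*|8|^2 + 1*|4|^2 + 2*|-2|^2 + 2*|0|^2 + 2*|0|^2]
  = (1/8)[(64) + (16) + (8) + (0) + (0)] = 88/8 = 11.
A character is irreducible iff <chi, chi> = 1, so this representation is reducible.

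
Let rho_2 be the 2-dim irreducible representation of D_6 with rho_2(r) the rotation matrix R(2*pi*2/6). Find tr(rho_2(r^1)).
chi_{rho_2}(r^1) = 2*cos(2*pi*2*1/6) = -1

Working: rho_2(r^1) is rotation by angle 2*pi*2*1/6, whose trace is 2*cos(2*pi*2*1/6) = -1.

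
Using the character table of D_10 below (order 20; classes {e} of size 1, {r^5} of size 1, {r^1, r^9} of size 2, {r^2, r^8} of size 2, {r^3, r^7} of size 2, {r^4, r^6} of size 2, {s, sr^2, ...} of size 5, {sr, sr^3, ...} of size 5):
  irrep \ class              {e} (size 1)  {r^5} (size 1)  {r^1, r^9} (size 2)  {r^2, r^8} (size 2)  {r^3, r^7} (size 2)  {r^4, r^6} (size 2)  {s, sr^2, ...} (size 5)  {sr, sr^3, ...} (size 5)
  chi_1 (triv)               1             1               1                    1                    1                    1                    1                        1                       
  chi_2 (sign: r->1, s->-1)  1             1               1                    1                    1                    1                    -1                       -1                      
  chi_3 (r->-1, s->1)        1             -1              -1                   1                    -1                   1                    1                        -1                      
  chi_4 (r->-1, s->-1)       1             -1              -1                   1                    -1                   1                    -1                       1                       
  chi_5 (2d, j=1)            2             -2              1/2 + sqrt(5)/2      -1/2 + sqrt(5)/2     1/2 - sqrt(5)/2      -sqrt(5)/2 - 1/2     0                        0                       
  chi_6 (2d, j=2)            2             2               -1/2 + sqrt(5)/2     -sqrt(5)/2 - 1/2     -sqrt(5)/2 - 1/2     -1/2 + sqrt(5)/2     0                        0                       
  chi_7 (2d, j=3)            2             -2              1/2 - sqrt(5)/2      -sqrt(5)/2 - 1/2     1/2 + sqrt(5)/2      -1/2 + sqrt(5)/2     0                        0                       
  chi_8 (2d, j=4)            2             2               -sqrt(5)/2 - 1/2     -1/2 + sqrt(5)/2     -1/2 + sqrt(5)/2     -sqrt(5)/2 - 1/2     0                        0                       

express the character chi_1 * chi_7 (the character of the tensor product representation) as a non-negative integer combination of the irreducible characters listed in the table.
chi_1 tensor chi_7 = chi_7 (all other irreducibles have multiplicity 0).

Proof sketch: The character of a tensor product is the pointwise product (chi_1 * chi_7)(C) = chi_1(C) * chi_7(C):
  {e}: (1)*(2), {r^5}: (1)*(-2), {r^1, r^9}: (1)*(1/2 - sqrt(5)/2), {r^2, r^8}: (1)*(-sqrt(5)/2 - 1/2), {r^3, r^7}: (1)*(1/2 + sqrt(5)/2), {r^4, r^6}: (1)*(-1/2 + sqrt(5)/2), {s, sr^2, ...}: (1)*(0), {sr, sr^3, ...}: (1)*(0)
so (chi_1 * chi_7) takes values
  {e} -> 2, {r^5} -> -2, {r^1, r^9} -> 1/2 - sqrt(5)/2, {r^2, r^8} -> -sqrt(5)/2 - 1/2, {r^3, r^7} -> 1/2 + sqrt(5)/2, {r^4, r^6} -> -1/2 + sqrt(5)/2, {s, sr^2, ...} -> 0, {sr, sr^3, ...} -> 0.
Now take the inner product of this character with each irreducible chi from the table, <chi_1*chi_7, chi> = (1/20) sum_C |C| (chi_1*chi_7)(C) conj(chi(C)):
  <chi_1*chi_7, chi_1> = (1/20)[1*(2)*conj(1) + 1*(-2)*conj(1) + 2*(1/2 - sqrt(5)/2)*conj(1) + 2*(-sqrt(5)/2 - 1/2)*conj(1) + 2*(1/2 + sqrt(5)/2)*conj(1) + 2*(-1/2 + sqrt(5)/2)*conj(1) + 5*(0)*conj(1) + 5*(0)*conj(1)]
      = (1/20)[(2) + (-2) + (1 - sqrt(5)) + (-sqrt(5) - 1) + (1 + sqrt(5)) + (-1 + sqrt(5)) + (0) + (0)] = 0/20 = 0
  <chi_1*chi_7, chi_2> = (1/20)[1*(2)*conj(1) + 1*(-2)*conj(1) + 2*(1/2 - sqrt(5)/2)*conj(1) + 2*(-sqrt(5)/2 - 1/2)*conj(1) + 2*(1/2 + sqrt(5)/2)*conj(1) + 2*(-1/2 + sqrt(5)/2)*conj(1) + 5*(0)*conj(-1) + 5*(0)*conj(-1)]
      = (1/20)[(2) + (-2) + (1 - sqrt(5)) + (-sqrt(5) - 1) + (1 + sqrt(5)) + (-1 + sqrt(5)) + (0) + (0)] = 0/20 = 0
  <chi_1*chi_7, chi_3> = (1/20)[1*(2)*conj(1) + 1*(-2)*conj(-1) + 2*(1/2 - sqrt(5)/2)*conj(-1) + 2*(-sqrt(5)/2 - 1/2)*conj(1) + 2*(1/2 + sqrt(5)/2)*conj(-1) + 2*(-1/2 + sqrt(5)/2)*conj(1) + 5*(0)*conj(1) + 5*(0)*conj(-1)]
      = (1/20)[(2) + (2) + (-1 + sqrt(5)) + (-sqrt(5) - 1) + (-sqrt(5) - 1) + (-1 + sqrt(5)) + (0) + (0)] = 0/20 = 0
  <chi_1*chi_7, chi_4> = (1/20)[1*(2)*conj(1) + 1*(-2)*conj(-1) + 2*(1/2 - sqrt(5)/2)*conj(-1) + 2*(-sqrt(5)/2 - 1/2)*conj(1) + 2*(1/2 + sqrt(5)/2)*conj(-1) + 2*(-1/2 + sqrt(5)/2)*conj(1) + 5*(0)*conj(-1) + 5*(0)*conj(1)]
      = (1/20)[(2) + (2) + (-1 + sqrt(5)) + (-sqrt(5) - 1) + (-sqrt(5) - 1) + (-1 + sqrt(5)) + (0) + (0)] = 0/20 = 0
  <chi_1*chi_7, chi_5> = (1/20)[1*(2)*conj(2) + 1*(-2)*conj(-2) + 2*(1/2 - sqrt(5)/2)*conj(1/2 + sqrt(5)/2) + 2*(-sqrt(5)/2 - 1/2)*conj(-1/2 + sqrt(5)/2) + 2*(1/2 + sqrt(5)/2)*conj(1/2 - sqrt(5)/2) + 2*(-1/2 + sqrt(5)/2)*conj(-sqrt(5)/2 - 1/2) + 5*(0)*conj(0) + 5*(0)*conj(0)]
      = (1/20)[(4) + (4) + (-2) + (-2) + (-2) + (-2) + (0) + (0)] = 0/20 = 0
  <chi_1*chi_7, chi_6> = (1/20)[1*(2)*conj(2) + 1*(-2)*conj(2) + 2*(1/2 - sqrt(5)/2)*conj(-1/2 + sqrt(5)/2) + 2*(-sqrt(5)/2 - 1/2)*conj(-sqrt(5)/2 - 1/2) + 2*(1/2 + sqrt(5)/2)*conj(-sqrt(5)/2 - 1/2) + 2*(-1/2 + sqrt(5)/2)*conj(-1/2 + sqrt(5)/2) + 5*(0)*conj(0) + 5*(0)*conj(0)]
      = (1/20)[(4) + (-4) + (-3 + sqrt(5)) + (sqrt(5) + 3) + (-3 - sqrt(5)) + (3 - sqrt(5)) + (0) + (0)] = 0/20 = 0
  <chi_1*chi_7, chi_7> = (1/20)[1*(2)*conj(2) + 1*(-2)*conj(-2) + 2*(1/2 - sqrt(5)/2)*conj(1/2 - sqrt(5)/2) + 2*(-sqrt(5)/2 - 1/2)*conj(-sqrt(5)/2 - 1/2) + 2*(1/2 + sqrt(5)/2)*conj(1/2 + sqrt(5)/2) + 2*(-1/2 + sqrt(5)/2)*conj(-1/2 + sqrt(5)/2) + 5*(0)*conj(0) + 5*(0)*conj(0)]
      = (1/20)[(4) + (4) + (3 - sqrt(5)) + (sqrt(5) + 3) + (sqrt(5) + 3) + (3 - sqrt(5)) + (0) + (0)] = 20/20 = 1
  <chi_1*chi_7, chi_8> = (1/20)[1*(2)*conj(2) + 1*(-2)*conj(2) + 2*(1/2 - sqrt(5)/2)*conj(-sqrt(5)/2 - 1/2) + 2*(-sqrt(5)/2 - 1/2)*conj(-1/2 + sqrt(5)/2) + 2*(1/2 + sqrt(5)/2)*conj(-1/2 + sqrt(5)/2) + 2*(-1/2 + sqrt(5)/2)*conj(-sqrt(5)/2 - 1/2) + 5*(0)*conj(0) + 5*(0)*conj(0)]
      = (1/20)[(4) + (-4) + (2) + (-2) + (2) + (-2) + (0) + (0)] = 0/20 = 0
Hence the multiplicities are chi_7: 1. Dimension check: dim(chi_1)*dim(chi_7) = 1*2 = 2 and sum (mult * dim) = 1*2 = 2.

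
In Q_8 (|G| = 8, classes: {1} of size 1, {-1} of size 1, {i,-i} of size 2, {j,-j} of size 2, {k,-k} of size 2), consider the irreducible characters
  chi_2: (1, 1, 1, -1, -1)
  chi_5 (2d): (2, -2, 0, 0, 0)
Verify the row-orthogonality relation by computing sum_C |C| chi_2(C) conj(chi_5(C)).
Sum = 0; so <chi_2, chi_5> = 0 (distinct irreducibles are orthogonal).

Solution. Compute term by term over conjugacy classes (|C| * chi_2(C) * conj(chi_5(C))):
  1*(1)*conj(2) + 1*(1)*conj(-2) + 2*(1)*conj(0) + 2*(-1)*conj(0) + 2*(-1)*conj(0)
  = (2) + (-2) + (0) + (0) + (0)
  = 0.
Dividing by |G| = 8 gives 0/8 = 0, matching the row-orthogonality relation <chi_2, chi_5> = [chi_2 = chi_5].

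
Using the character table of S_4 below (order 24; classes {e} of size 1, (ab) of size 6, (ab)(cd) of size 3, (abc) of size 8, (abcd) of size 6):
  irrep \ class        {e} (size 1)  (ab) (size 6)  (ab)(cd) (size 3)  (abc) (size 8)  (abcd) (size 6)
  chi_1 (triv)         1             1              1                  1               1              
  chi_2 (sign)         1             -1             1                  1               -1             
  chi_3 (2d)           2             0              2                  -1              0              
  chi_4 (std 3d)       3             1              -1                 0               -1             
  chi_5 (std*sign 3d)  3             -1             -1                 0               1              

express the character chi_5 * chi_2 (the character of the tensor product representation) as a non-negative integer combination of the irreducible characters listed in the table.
chi_5 tensor chi_2 = chi_4 (all other irreducibles have multiplicity 0).

The character of a tensor product is the pointwise product (chi_5 * chi_2)(C) = chi_5(C) * chi_2(C):
  {e}: (3)*(1), (ab): (-1)*(-1), (ab)(cd): (-1)*(1), (abc): (0)*(1), (abcd): (1)*(-1)
so (chi_5 * chi_2) takes values
  {e} -> 3, (ab) -> 1, (ab)(cd) -> -1, (abc) -> 0, (abcd) -> -1.
Now take the inner product of this character with each irreducible chi from the table, <chi_5*chi_2, chi> = (1/24) sum_C |C| (chi_5*chi_2)(C) conj(chi(C)):
  <chi_5*chi_2, chi_1> = (1/24)[1*(3)*conj(1) + 6*(1)*conj(1) + 3*(-1)*conj(1) + 8*(0)*conj(1) + 6*(-1)*conj(1)]
      = (1/24)[(3) + (6) + (-3) + (0) + (-6)] = 0/24 = 0
  <chi_5*chi_2, chi_2> = (1/24)[1*(3)*conj(1) + 6*(1)*conj(-1) + 3*(-1)*conj(1) + 8*(0)*conj(1) + 6*(-1)*conj(-1)]
      = (1/24)[(3) + (-6) + (-3) + (0) + (6)] = 0/24 = 0
  <chi_5*chi_2, chi_3> = (1/24)[1*(3)*conj(2) + 6*(1)*conj(0) + 3*(-1)*conj(2) + 8*(0)*conj(-1) + 6*(-1)*conj(0)]
      = (1/24)[(6) + (0) + (-6) + (0) + (0)] = 0/24 = 0
  <chi_5*chi_2, chi_4> = (1/24)[1*(3)*conj(3) + 6*(1)*conj(1) + 3*(-1)*conj(-1) + 8*(0)*conj(0) + 6*(-1)*conj(-1)]
      = (1/24)[(9) + (6) + (3) + (0) + (6)] = 24/24 = 1
  <chi_5*chi_2, chi_5> = (1/24)[1*(3)*conj(3) + 6*(1)*conj(-1) + 3*(-1)*conj(-1) + 8*(0)*conj(0) + 6*(-1)*conj(1)]
      = (1/24)[(9) + (-6) + (3) + (0) + (-6)] = 0/24 = 0
Hence the multiplicities are chi_4: 1. Dimension check: dim(chi_5)*dim(chi_2) = 3*1 = 3 and sum (mult * dim) = 1*3 = 3.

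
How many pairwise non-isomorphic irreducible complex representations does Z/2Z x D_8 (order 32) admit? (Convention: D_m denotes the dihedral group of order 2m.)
14

The number of irreducible complex representations of a finite group equals its number of conjugacy classes. For a direct product, #classes(G x H) = #classes(G) * #classes(H). Z/2Z has 2 classes (abelian), D_8 has 7 classes, so 2 * 7 = 14, so Z/2Z x D_8 (order 32) has exactly 14 irreducible complex representations.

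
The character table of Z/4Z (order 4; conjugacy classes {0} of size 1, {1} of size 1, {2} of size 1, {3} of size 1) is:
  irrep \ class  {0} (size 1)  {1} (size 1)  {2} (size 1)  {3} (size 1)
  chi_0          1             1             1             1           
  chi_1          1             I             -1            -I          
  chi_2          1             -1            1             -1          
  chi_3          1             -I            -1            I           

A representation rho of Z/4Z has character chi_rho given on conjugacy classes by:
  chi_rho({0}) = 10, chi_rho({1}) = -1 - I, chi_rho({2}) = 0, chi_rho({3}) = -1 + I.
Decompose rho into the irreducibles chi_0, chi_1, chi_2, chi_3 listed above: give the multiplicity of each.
Multiplicities: chi_0: 2, chi_1: 2, chi_2: 3, chi_3: 3.

Justification: Use <chi_rho, chi> = (1/|G|) sum_C |C| * chi_rho(C) * conj(chi(C)) with |G| = 4 for each irreducible chi in the table:
  <chi_rho, chi_0> = (1/4)[1*(10)*conj(1) + 1*(-1 - I)*conj(1) + 1*(0)*conj(1) + 1*(-1 + I)*conj(1)]
      = (1/4)[(10) + (-1 - I) + (0) + (-1 + I)] = 8/4 = 2
  <chi_rho, chi_1> = (1/4)[1*(10)*conj(1) + 1*(-1 - I)*conj(I) + 1*(0)*conj(-1) + 1*(-1 + I)*conj(-I)]
      = (1/4)[(10) + (-1 + I) + (0) + (-1 - I)] = 8/4 = 2
  <chi_rho, chi_2> = (1/4)[1*(10)*conj(1) + 1*(-1 - I)*conj(-1) + 1*(0)*conj(1) + 1*(-1 + I)*conj(-1)]
      = (1/4)[(10) + (1 + I) + (0) + (1 - I)] = 12/4 = 3
  <chi_rho, chi_3> = (1/4)[1*(10)*conj(1) + 1*(-1 - I)*conj(-I) + 1*(0)*conj(-1) + 1*(-1 + I)*conj(I)]
      = (1/4)[(10) + (1 - I) + (0) + (1 + I)] = 12/4 = 3
(Exp terms are combined using exp(i*s)*conj(exp(i*t)) = exp(i*(s-t)), and sums of them are collapsed using the identity that for every m > 1 the m distinct m-th roots of unity sum to 0, e.g. 1 + exp(2*I*pi/3) + exp(-2*I*pi/3) = 0.)
Dimension check: dim(rho) = sum (mult * dim) = 2*1 + 2*1 + 3*1 + 3*1 = 10 = chi_rho(e) = 10.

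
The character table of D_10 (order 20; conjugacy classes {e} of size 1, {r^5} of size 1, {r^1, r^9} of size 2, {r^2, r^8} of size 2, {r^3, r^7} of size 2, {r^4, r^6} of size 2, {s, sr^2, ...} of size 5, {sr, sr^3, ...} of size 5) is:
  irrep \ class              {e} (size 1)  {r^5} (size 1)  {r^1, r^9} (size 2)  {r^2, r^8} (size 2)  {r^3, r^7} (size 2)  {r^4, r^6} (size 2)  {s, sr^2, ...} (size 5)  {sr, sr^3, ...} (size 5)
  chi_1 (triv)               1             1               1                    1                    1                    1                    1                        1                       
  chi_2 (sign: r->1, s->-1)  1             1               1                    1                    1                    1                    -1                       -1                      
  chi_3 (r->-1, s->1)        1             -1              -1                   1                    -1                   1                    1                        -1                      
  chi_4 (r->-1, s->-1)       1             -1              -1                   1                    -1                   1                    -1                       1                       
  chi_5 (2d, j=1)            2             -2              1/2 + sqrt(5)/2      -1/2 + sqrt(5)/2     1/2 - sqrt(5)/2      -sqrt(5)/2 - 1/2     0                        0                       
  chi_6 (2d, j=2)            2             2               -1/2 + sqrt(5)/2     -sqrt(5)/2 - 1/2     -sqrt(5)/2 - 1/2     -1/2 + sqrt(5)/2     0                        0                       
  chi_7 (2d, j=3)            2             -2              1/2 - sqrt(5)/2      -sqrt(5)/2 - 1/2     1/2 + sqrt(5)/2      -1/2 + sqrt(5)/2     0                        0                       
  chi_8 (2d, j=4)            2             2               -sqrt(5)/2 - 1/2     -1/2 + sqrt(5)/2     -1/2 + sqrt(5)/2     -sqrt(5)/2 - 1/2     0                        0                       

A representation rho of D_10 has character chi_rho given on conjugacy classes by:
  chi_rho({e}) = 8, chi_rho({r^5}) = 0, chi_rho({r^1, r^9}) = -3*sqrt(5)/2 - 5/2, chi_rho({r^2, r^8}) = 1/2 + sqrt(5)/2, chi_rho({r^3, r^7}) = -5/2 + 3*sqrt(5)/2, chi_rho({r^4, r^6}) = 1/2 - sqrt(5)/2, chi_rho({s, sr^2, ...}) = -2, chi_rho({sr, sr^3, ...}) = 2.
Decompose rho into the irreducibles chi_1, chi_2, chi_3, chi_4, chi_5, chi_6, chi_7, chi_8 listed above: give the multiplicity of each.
Multiplicities: chi_1: 0, chi_2: 0, chi_3: 0, chi_4: 2, chi_5: 0, chi_6: 0, chi_7: 1, chi_8: 2.

Justification: Use <chi_rho, chi> = (1/|G|) sum_C |C| * chi_rho(C) * conj(chi(C)) with |G| = 20 for each irreducible chi in the table:
  <chi_rho, chi_1> = (1/20)[1*(8)*conj(1) + 1*(0)*conj(1) + 2*(-3*sqrt(5)/2 - 5/2)*conj(1) + 2*(1/2 + sqrt(5)/2)*conj(1) + 2*(-5/2 + 3*sqrt(5)/2)*conj(1) + 2*(1/2 - sqrt(5)/2)*conj(1) + 5*(-2)*conj(1) + 5*(2)*conj(1)]
      = (1/20)[(8) + (0) + (-3*sqrt(5) - 5) + (1 + sqrt(5)) + (-5 + 3*sqrt(5)) + (1 - sqrt(5)) + (-10) + (10)] = 0/20 = 0
  <chi_rho, chi_2> = (1/20)[1*(8)*conj(1) + 1*(0)*conj(1) + 2*(-3*sqrt(5)/2 - 5/2)*conj(1) + 2*(1/2 + sqrt(5)/2)*conj(1) + 2*(-5/2 + 3*sqrt(5)/2)*conj(1) + 2*(1/2 - sqrt(5)/2)*conj(1) + 5*(-2)*conj(-1) + 5*(2)*conj(-1)]
      = (1/20)[(8) + (0) + (-3*sqrt(5) - 5) + (1 + sqrt(5)) + (-5 + 3*sqrt(5)) + (1 - sqrt(5)) + (10) + (-10)] = 0/20 = 0
  <chi_rho, chi_3> = (1/20)[1*(8)*conj(1) + 1*(0)*conj(-1) + 2*(-3*sqrt(5)/2 - 5/2)*conj(-1) + 2*(1/2 + sqrt(5)/2)*conj(1) + 2*(-5/2 + 3*sqrt(5)/2)*conj(-1) + 2*(1/2 - sqrt(5)/2)*conj(1) + 5*(-2)*conj(1) + 5*(2)*conj(-1)]
      = (1/20)[(8) + (0) + (5 + 3*sqrt(5)) + (1 + sqrt(5)) + (5 - 3*sqrt(5)) + (1 - sqrt(5)) + (-10) + (-10)] = 0/20 = 0
  <chi_rho, chi_4> = (1/20)[1*(8)*conj(1) + 1*(0)*conj(-1) + 2*(-3*sqrt(5)/2 - 5/2)*conj(-1) + 2*(1/2 + sqrt(5)/2)*conj(1) + 2*(-5/2 + 3*sqrt(5)/2)*conj(-1) + 2*(1/2 - sqrt(5)/2)*conj(1) + 5*(-2)*conj(-1) + 5*(2)*conj(1)]
      = (1/20)[(8) + (0) + (5 + 3*sqrt(5)) + (1 + sqrt(5)) + (5 - 3*sqrt(5)) + (1 - sqrt(5)) + (10) + (10)] = 40/20 = 2
  <chi_rho, chi_5> = (1/20)[1*(8)*conj(2) + 1*(0)*conj(-2) + 2*(-3*sqrt(5)/2 - 5/2)*conj(1/2 + sqrt(5)/2) + 2*(1/2 + sqrt(5)/2)*conj(-1/2 + sqrt(5)/2) + 2*(-5/2 + 3*sqrt(5)/2)*conj(1/2 - sqrt(5)/2) + 2*(1/2 - sqrt(5)/2)*conj(-sqrt(5)/2 - 1/2) + 5*(-2)*conj(0) + 5*(2)*conj(0)]
      = (1/20)[(16) + (0) + (-10 - 4*sqrt(5)) + (2) + (-10 + 4*sqrt(5)) + (2) + (0) + (0)] = 0/20 = 0
  <chi_rho, chi_6> = (1/20)[1*(8)*conj(2) + 1*(0)*conj(2) + 2*(-3*sqrt(5)/2 - 5/2)*conj(-1/2 + sqrt(5)/2) + 2*(1/2 + sqrt(5)/2)*conj(-sqrt(5)/2 - 1/2) + 2*(-5/2 + 3*sqrt(5)/2)*conj(-sqrt(5)/2 - 1/2) + 2*(1/2 - sqrt(5)/2)*conj(-1/2 + sqrt(5)/2) + 5*(-2)*conj(0) + 5*(2)*conj(0)]
      = (1/20)[(16) + (0) + (-5 - sqrt(5)) + (-3 - sqrt(5)) + (-5 + sqrt(5)) + (-3 + sqrt(5)) + (0) + (0)] = 0/20 = 0
  <chi_rho, chi_7> = (1/20)[1*(8)*conj(2) + 1*(0)*conj(-2) + 2*(-3*sqrt(5)/2 - 5/2)*conj(1/2 - sqrt(5)/2) + 2*(1/2 + sqrt(5)/2)*conj(-sqrt(5)/2 - 1/2) + 2*(-5/2 + 3*sqrt(5)/2)*conj(1/2 + sqrt(5)/2) + 2*(1/2 - sqrt(5)/2)*conj(-1/2 + sqrt(5)/2) + 5*(-2)*conj(0) + 5*(2)*conj(0)]
      = (1/20)[(16) + (0) + (sqrt(5) + 5) + (-3 - sqrt(5)) + (5 - sqrt(5)) + (-3 + sqrt(5)) + (0) + (0)] = 20/20 = 1
  <chi_rho, chi_8> = (1/20)[1*(8)*conj(2) + 1*(0)*conj(2) + 2*(-3*sqrt(5)/2 - 5/2)*conj(-sqrt(5)/2 - 1/2) + 2*(1/2 + sqrt(5)/2)*conj(-1/2 + sqrt(5)/2) + 2*(-5/2 + 3*sqrt(5)/2)*conj(-1/2 + sqrt(5)/2) + 2*(1/2 - sqrt(5)/2)*conj(-sqrt(5)/2 - 1/2) + 5*(-2)*conj(0) + 5*(2)*conj(0)]
      = (1/20)[(16) + (0) + (4*sqrt(5) + 10) + (2) + (10 - 4*sqrt(5)) + (2) + (0) + (0)] = 40/20 = 2
Dimension check: dim(rho) = sum (mult * dim) = 0*1 + 0*1 + 0*1 + 2*1 + 0*2 + 0*2 + 1*2 + 2*2 = 8 = chi_rho(e) = 8.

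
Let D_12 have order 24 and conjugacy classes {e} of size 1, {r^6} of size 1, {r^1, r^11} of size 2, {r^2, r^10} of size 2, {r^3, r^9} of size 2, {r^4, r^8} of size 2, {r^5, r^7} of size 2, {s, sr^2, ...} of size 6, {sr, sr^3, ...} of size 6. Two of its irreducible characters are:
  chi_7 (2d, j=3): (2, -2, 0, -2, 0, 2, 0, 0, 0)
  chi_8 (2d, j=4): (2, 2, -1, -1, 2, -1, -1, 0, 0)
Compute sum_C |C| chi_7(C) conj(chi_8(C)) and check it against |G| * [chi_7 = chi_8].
Sum = 0; so <chi_7, chi_8> = 0 (distinct irreducibles are orthogonal).

Details: Compute term by term over conjugacy classes (|C| * chi_7(C) * conj(chi_8(C))):
  1*(2)*conj(2) + 1*(-2)*conj(2) + 2*(0)*conj(-1) + 2*(-2)*conj(-1) + 2*(0)*conj(2) + 2*(2)*conj(-1) + 2*(0)*conj(-1) + 6*(0)*conj(0) + 6*(0)*conj(0)
  = (4) + (-4) + (0) + (4) + (0) + (-4) + (0) + (0) + (0)
  = 0.
Dividing by |G| = 24 gives 0/24 = 0, matching the row-orthogonality relation <chi_7, chi_8> = [chi_7 = chi_8].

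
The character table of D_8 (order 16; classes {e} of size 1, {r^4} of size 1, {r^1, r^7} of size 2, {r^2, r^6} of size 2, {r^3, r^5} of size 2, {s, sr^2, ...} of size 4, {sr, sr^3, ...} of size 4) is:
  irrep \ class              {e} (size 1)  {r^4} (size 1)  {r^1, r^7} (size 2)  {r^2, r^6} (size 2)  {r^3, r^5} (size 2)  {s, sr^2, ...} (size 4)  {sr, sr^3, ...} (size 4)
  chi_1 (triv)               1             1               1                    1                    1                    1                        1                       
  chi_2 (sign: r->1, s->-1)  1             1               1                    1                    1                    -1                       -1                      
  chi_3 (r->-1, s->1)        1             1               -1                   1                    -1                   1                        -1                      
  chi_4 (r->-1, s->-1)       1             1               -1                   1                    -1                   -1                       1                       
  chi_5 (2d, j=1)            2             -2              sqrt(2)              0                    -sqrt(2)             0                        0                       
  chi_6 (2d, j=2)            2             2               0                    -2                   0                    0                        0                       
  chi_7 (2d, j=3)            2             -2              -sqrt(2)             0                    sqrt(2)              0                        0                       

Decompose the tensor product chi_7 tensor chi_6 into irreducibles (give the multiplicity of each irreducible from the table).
chi_7 tensor chi_6 = chi_5 + chi_7 (all other irreducibles have multiplicity 0).

Solution. The character of a tensor product is the pointwise product (chi_7 * chi_6)(C) = chi_7(C) * chi_6(C):
  {e}: (2)*(2), {r^4}: (-2)*(2), {r^1, r^7}: (-sqrt(2))*(0), {r^2, r^6}: (0)*(-2), {r^3, r^5}: (sqrt(2))*(0), {s, sr^2, ...}: (0)*(0), {sr, sr^3, ...}: (0)*(0)
so (chi_7 * chi_6) takes values
  {e} -> 4, {r^4} -> -4, {r^1, r^7} -> 0, {r^2, r^6} -> 0, {r^3, r^5} -> 0, {s, sr^2, ...} -> 0, {sr, sr^3, ...} -> 0.
Now take the inner product of this character with each irreducible chi from the table, <chi_7*chi_6, chi> = (1/16) sum_C |C| (chi_7*chi_6)(C) conj(chi(C)):
  <chi_7*chi_6, chi_1> = (1/16)[1*(4)*conj(1) + 1*(-4)*conj(1) + 2*(0)*conj(1) + 2*(0)*conj(1) + 2*(0)*conj(1) + 4*(0)*conj(1) + 4*(0)*conj(1)]
      = (1/16)[(4) + (-4) + (0) + (0) + (0) + (0) + (0)] = 0/16 = 0
  <chi_7*chi_6, chi_2> = (1/16)[1*(4)*conj(1) + 1*(-4)*conj(1) + 2*(0)*conj(1) + 2*(0)*conj(1) + 2*(0)*conj(1) + 4*(0)*conj(-1) + 4*(0)*conj(-1)]
      = (1/16)[(4) + (-4) + (0) + (0) + (0) + (0) + (0)] = 0/16 = 0
  <chi_7*chi_6, chi_3> = (1/16)[1*(4)*conj(1) + 1*(-4)*conj(1) + 2*(0)*conj(-1) + 2*(0)*conj(1) + 2*(0)*conj(-1) + 4*(0)*conj(1) + 4*(0)*conj(-1)]
      = (1/16)[(4) + (-4) + (0) + (0) + (0) + (0) + (0)] = 0/16 = 0
  <chi_7*chi_6, chi_4> = (1/16)[1*(4)*conj(1) + 1*(-4)*conj(1) + 2*(0)*conj(-1) + 2*(0)*conj(1) + 2*(0)*conj(-1) + 4*(0)*conj(-1) + 4*(0)*conj(1)]
      = (1/16)[(4) + (-4) + (0) + (0) + (0) + (0) + (0)] = 0/16 = 0
  <chi_7*chi_6, chi_5> = (1/16)[1*(4)*conj(2) + 1*(-4)*conj(-2) + 2*(0)*conj(sqrt(2)) + 2*(0)*conj(0) + 2*(0)*conj(-sqrt(2)) + 4*(0)*conj(0) + 4*(0)*conj(0)]
      = (1/16)[(8) + (8) + (0) + (0) + (0) + (0) + (0)] = 16/16 = 1
  <chi_7*chi_6, chi_6> = (1/16)[1*(4)*conj(2) + 1*(-4)*conj(2) + 2*(0)*conj(0) + 2*(0)*conj(-2) + 2*(0)*conj(0) + 4*(0)*conj(0) + 4*(0)*conj(0)]
      = (1/16)[(8) + (-8) + (0) + (0) + (0) + (0) + (0)] = 0/16 = 0
  <chi_7*chi_6, chi_7> = (1/16)[1*(4)*conj(2) + 1*(-4)*conj(-2) + 2*(0)*conj(-sqrt(2)) + 2*(0)*conj(0) + 2*(0)*conj(sqrt(2)) + 4*(0)*conj(0) + 4*(0)*conj(0)]
      = (1/16)[(8) + (8) + (0) + (0) + (0) + (0) + (0)] = 16/16 = 1
Hence the multiplicities are chi_5: 1, chi_7: 1. Dimension check: dim(chi_7)*dim(chi_6) = 2*2 = 4 and sum (mult * dim) = 1*2 + 1*2 = 4.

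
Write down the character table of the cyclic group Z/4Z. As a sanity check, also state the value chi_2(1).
Character table of Z/4Z (irreps indexed chi_0,...,chi_3 with chi_k(m) = zeta_4^(k*m), zeta_4 = exp(2*pi*i/4)):
  irrep \ class  {0} (size 1)  {1} (size 1)  {2} (size 1)  {3} (size 1)
  chi_0          1             1             1             1           
  chi_1          1             I             -1            -I          
  chi_2          1             -1            1             -1          
  chi_3          1             -I            -1            I           

Spot check: chi_2(1) = zeta_4^(2*1) = zeta_4^2 = -1.

Proof sketch: Z/4Z is abelian, so all 4 irreducible complex representations are 1-dimensional. They are given by chi_k(m) = zeta_4^(k*m) for k = 0,...,3. Row orthogonality: sum_m chi_k(m) conj(chi_l(m)) = 4 * [k = l].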